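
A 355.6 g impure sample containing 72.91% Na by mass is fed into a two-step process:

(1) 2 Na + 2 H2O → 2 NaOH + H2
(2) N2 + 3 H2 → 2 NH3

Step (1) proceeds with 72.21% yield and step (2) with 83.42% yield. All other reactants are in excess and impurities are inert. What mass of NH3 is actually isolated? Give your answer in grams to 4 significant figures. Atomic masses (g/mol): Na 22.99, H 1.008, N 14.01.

Pure Na = 355.6 × 0.7291 = 259.27 g.
M(Na) = 22.99 g/mol.
M(NH3) = 14.01 + 3(1.008) = 17.034 g/mol.
n(Na) = 259.27 / 22.99 = 11.277 mol.
Step 1 (Na:H2 = 2:1): theoretical n(H2) = 5.6387 mol; at 72.21% yield, n(H2) = 4.0717 mol.
Step 2 (H2:NH3 = 3:2): theoretical n(NH3) = 2.7145 mol, so theoretical mass = 2.7145 × 17.034 = 46.238 g.
At 83.42% yield, actual mass of NH3 = 46.238 × 0.8342 = 38.572 g.

38.57 g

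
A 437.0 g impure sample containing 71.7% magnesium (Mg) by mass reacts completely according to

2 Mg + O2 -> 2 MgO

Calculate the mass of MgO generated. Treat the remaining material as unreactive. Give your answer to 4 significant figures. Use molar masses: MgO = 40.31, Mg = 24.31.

Mass of pure Mg = 437.0 g × 0.717 = 313.33 g.
n(Mg) = 313.33 g / 24.31 g/mol = 12.889 mol.
From the equation the Mg:MgO mole ratio is 2:2, so n(MgO) = 12.889 × 2/2 = 12.889 mol.
Mass of MgO = 12.889 mol × 40.31 g/mol = 519.55 g.

519.6 g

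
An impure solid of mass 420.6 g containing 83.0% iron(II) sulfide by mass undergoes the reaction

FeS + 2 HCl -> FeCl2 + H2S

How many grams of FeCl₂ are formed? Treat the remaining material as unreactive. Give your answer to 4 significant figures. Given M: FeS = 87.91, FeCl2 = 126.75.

Mass of pure FeS = 420.6 g × 0.830 = 349.10 g.
n(FeS) = 349.10 g / 87.91 g/mol = 3.9711 mol.
From the equation the FeS:FeCl2 mole ratio is 1:1, so n(FeCl2) = 3.9711 × 1/1 = 3.9711 mol.
Mass of FeCl2 = 3.9711 mol × 126.75 g/mol = 503.33 g.

503.3 g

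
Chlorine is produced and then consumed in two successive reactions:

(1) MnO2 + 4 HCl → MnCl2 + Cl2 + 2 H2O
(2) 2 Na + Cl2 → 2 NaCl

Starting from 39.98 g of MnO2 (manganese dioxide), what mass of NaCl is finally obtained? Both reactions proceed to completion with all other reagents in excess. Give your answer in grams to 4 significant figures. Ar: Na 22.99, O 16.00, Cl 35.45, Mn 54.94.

M(MnO2) = 54.94 + 2(16.00) = 86.94 g/mol.
M(NaCl) = 22.99 + 35.45 = 58.44 g/mol.
n(MnO2) = 39.980 / 86.94 = 0.45986 mol.
Step 1 gives a 1:1 ratio of MnO2 to Cl2, so n(Cl2) = 0.45986 mol.
In step 2 the Cl2:NaCl ratio is 1:2, so n(NaCl) = 0.91971 mol.
Mass of NaCl = 0.91971 × 58.44 = 53.748 g.

53.75 g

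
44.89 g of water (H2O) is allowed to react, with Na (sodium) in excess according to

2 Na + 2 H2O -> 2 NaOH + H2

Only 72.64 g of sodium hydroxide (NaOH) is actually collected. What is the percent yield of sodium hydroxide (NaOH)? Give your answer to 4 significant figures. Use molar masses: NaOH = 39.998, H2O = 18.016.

n(H2O) = 44.890 g / 18.016 g/mol = 2.4917 mol.
From the equation the H2O:NaOH mole ratio is 2:2, so n(NaOH) = 2.4917 × 2/2 = 2.4917 mol.
Mass of NaOH = 2.4917 mol × 39.998 g/mol = 99.662 g.
This is the theoretical yield. Percent yield = 72.64 g / 99.662 g × 100% = 72.886%.

72.89 %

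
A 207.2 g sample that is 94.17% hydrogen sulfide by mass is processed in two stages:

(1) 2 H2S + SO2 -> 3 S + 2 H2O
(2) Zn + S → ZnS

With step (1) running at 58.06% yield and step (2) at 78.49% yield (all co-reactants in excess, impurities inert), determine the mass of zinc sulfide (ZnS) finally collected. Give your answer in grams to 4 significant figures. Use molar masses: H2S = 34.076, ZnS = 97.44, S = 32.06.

Pure H2S = 207.2 × 0.9417 = 195.12 g.
n(H2S) = 195.12 / 34.076 = 5.7260 mol.
Step 1 (H2S:S = 2:3): theoretical n(S) = 8.5890 mol; at 58.06% yield, n(S) = 4.9868 mol.
Step 2 (S:ZnS = 1:1): theoretical n(ZnS) = 4.9868 mol, so theoretical mass = 4.9868 × 97.44 = 485.91 g.
At 78.49% yield, actual mass of ZnS = 485.91 × 0.7849 = 381.39 g.

381.4 g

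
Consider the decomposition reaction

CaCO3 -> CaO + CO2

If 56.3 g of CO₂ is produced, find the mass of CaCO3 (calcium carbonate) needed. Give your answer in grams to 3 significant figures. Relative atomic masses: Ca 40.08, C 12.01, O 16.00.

128 g

M(CO2) = 12.01 + 2(16.00) = 44.01 g/mol.
M(CaCO3) = 40.08 + 12.01 + 3(16.00) = 100.09 g/mol.
n(CO2) = 56.30 g / 44.01 g/mol = 1.279 mol.
From the equation the CO2:CaCO3 mole ratio is 1:1, so n(CaCO3) = 1.279 × 1/1 = 1.279 mol.
Mass of CaCO3 = 1.279 mol × 100.09 g/mol = 128.0 g.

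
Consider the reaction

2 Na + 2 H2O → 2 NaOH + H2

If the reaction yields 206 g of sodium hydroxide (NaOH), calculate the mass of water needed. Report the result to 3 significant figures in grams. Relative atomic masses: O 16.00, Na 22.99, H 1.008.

92.8 g

M(NaOH) = 22.99 + 16.00 + 1.008 = 39.998 g/mol.
M(H2O) = 2(1.008) + 16.00 = 18.016 g/mol.
n(NaOH) = 206.0 g / 39.998 g/mol = 5.150 mol.
From the equation the NaOH:H2O mole ratio is 2:2, so n(H2O) = 5.150 × 2/2 = 5.150 mol.
Mass of H2O = 5.150 mol × 18.016 g/mol = 92.79 g.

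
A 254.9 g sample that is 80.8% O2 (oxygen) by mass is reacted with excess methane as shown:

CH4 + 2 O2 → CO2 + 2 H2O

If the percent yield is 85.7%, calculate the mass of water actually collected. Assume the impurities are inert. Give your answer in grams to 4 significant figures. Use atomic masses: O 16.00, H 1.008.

99.37 g

Pure O2 available = 254.9 g × 0.808 = 205.96 g.
M(O2) = 2(16.00) = 32.00 g/mol.
M(H2O) = 2(1.008) + 16.00 = 18.016 g/mol.
n(O2) = 205.96 g / 32.00 g/mol = 6.4362 mol.
From the equation the O2:H2O mole ratio is 2:2, so n(H2O) = 6.4362 × 2/2 = 6.4362 mol.
Mass of H2O = 6.4362 mol × 18.016 g/mol = 115.96 g.
Actual mass collected = 115.96 g × 0.857 = 99.373 g.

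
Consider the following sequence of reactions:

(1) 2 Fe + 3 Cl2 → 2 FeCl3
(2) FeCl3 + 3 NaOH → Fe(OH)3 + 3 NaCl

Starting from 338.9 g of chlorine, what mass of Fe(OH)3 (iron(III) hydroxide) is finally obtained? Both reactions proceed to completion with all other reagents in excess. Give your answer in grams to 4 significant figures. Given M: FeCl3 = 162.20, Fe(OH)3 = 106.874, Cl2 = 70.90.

340.6 g

n(Cl2) = 338.90 / 70.90 = 4.7800 mol.
Step 1 gives a 3:2 ratio of Cl2 to FeCl3, so n(FeCl3) = 3.1866 mol.
In step 2 the FeCl3:Fe(OH)3 ratio is 1:1, so n(Fe(OH)3) = 3.1866 mol.
Mass of Fe(OH)3 = 3.1866 × 106.874 = 340.57 g.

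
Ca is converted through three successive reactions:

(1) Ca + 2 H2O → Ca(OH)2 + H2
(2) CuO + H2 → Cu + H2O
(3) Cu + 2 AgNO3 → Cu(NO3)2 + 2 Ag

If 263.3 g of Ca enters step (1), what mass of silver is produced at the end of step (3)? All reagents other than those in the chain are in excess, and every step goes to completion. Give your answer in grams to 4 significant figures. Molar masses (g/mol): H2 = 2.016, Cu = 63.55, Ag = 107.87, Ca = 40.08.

n(Ca) = 263.3 / 40.08 = 6.5694 mol.
Reaction (1): Ca→H2 ratio 1:1 ⇒ n(H2) = 6.5694 mol.
Reaction (2): H2→Cu ratio 1:1 ⇒ n(Cu) = 6.5694 mol.
Reaction (3): Cu→Ag ratio 1:2 ⇒ n(Ag) = 13.139 mol.
Mass of Ag = 13.139 × 107.87 = 1417.3 g.

1417 g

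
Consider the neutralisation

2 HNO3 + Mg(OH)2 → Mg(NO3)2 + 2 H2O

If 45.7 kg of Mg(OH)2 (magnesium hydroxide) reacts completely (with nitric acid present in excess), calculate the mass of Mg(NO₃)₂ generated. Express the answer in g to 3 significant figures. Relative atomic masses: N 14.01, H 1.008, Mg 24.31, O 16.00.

M(Mg(OH)2) = 24.31 + 2(16.00) + 2(1.008) = 58.326 g/mol.
M(Mg(NO3)2) = 24.31 + 2(14.01) + 6(16.00) = 148.33 g/mol.
Convert: 45.7 kg = 45700 g.
n(Mg(OH)2) = 45700 g / 58.326 g/mol = 783.5 mol.
From the equation the Mg(OH)2:Mg(NO3)2 mole ratio is 1:1, so n(Mg(NO3)2) = 783.5 × 1/1 = 783.5 mol.
Mass of Mg(NO3)2 = 783.5 mol × 148.33 g/mol = 116200 g.

116000 g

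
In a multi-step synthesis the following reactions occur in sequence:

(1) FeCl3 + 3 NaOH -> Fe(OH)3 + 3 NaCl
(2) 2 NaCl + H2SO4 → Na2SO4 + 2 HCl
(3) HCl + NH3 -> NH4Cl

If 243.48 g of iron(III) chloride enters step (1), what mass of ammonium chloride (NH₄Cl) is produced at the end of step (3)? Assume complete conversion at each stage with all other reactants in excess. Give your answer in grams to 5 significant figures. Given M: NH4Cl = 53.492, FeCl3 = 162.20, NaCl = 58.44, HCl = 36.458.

240.89 g

n(FeCl3) = 243.48 / 162.20 = 1.50111 mol.
Reaction (1): FeCl3→NaCl ratio 1:3 ⇒ n(NaCl) = 4.50333 mol.
Reaction (2): NaCl→HCl ratio 2:2 ⇒ n(HCl) = 4.50333 mol.
Reaction (3): HCl→NH4Cl ratio 1:1 ⇒ n(NH4Cl) = 4.50333 mol.
Mass of NH4Cl = 4.50333 × 53.492 = 240.892 g.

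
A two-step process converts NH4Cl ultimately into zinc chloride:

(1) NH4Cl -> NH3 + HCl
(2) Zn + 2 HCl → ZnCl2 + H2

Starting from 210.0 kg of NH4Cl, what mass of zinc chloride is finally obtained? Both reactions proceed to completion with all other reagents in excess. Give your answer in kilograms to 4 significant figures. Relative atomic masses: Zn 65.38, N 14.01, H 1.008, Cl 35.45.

M(NH4Cl) = 14.01 + 4(1.008) + 35.45 = 53.492 g/mol.
M(ZnCl2) = 65.38 + 2(35.45) = 136.28 g/mol.
210.0 kg = 210000 g.
n(NH4Cl) = 210000 / 53.492 = 3925.8 mol.
Step 1 gives a 1:1 ratio of NH4Cl to HCl, so n(HCl) = 3925.8 mol.
In step 2 the HCl:ZnCl2 ratio is 2:1, so n(ZnCl2) = 1962.9 mol.
Mass of ZnCl2 = 1962.9 × 136.28 = 267510 g = 267.5 kg.

267.5 kg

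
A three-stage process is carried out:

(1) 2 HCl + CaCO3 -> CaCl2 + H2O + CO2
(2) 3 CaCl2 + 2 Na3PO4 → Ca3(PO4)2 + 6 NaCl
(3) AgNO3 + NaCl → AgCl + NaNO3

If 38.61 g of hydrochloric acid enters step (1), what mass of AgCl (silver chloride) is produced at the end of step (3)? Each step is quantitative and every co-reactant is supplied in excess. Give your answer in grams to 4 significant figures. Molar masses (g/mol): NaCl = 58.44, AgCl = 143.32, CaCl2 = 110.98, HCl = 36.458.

151.8 g

n(HCl) = 38.61 / 36.458 = 1.0590 mol.
Reaction (1): HCl→CaCl2 ratio 2:1 ⇒ n(CaCl2) = 0.52951 mol.
Reaction (2): CaCl2→NaCl ratio 3:6 ⇒ n(NaCl) = 1.0590 mol.
Reaction (3): NaCl→AgCl ratio 1:1 ⇒ n(AgCl) = 1.0590 mol.
Mass of AgCl = 1.0590 × 143.32 = 151.78 g.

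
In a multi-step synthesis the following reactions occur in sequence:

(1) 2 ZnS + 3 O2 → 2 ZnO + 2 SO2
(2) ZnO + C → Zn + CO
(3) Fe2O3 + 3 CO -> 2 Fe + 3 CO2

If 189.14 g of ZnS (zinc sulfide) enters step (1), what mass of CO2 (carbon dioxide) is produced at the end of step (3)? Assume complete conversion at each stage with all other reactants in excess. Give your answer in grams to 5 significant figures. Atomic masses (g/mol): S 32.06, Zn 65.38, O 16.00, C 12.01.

85.427 g

M(ZnS) = 65.38 + 32.06 = 97.44 g/mol.
M(CO2) = 12.01 + 2(16.00) = 44.01 g/mol.
n(ZnS) = 189.14 / 97.44 = 1.94109 mol.
Reaction (1): ZnS→ZnO ratio 2:2 ⇒ n(ZnO) = 1.94109 mol.
Reaction (2): ZnO→CO ratio 1:1 ⇒ n(CO) = 1.94109 mol.
Reaction (3): CO→CO2 ratio 3:3 ⇒ n(CO2) = 1.94109 mol.
Mass of CO2 = 1.94109 × 44.01 = 85.4275 g.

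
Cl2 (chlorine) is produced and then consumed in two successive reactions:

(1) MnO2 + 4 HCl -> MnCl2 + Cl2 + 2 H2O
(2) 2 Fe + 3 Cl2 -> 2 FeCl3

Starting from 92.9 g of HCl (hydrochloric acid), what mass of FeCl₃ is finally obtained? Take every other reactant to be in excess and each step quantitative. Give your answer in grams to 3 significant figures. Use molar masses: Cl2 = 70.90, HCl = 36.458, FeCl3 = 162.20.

n(HCl) = 92.90 / 36.458 = 2.548 mol.
Step 1 gives a 4:1 ratio of HCl to Cl2, so n(Cl2) = 0.6370 mol.
In step 2 the Cl2:FeCl3 ratio is 3:2, so n(FeCl3) = 0.4247 mol.
Mass of FeCl3 = 0.4247 × 162.20 = 68.88 g.

68.9 g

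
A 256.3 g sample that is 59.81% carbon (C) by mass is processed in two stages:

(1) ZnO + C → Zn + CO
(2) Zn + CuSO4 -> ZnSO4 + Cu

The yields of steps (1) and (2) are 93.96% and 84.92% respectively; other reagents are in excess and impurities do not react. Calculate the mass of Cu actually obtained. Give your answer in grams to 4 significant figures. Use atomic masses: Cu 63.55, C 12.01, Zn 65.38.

647.2 g

Pure C = 256.3 × 0.5981 = 153.29 g.
M(C) = 12.01 g/mol.
M(Cu) = 63.55 g/mol.
n(C) = 153.29 / 12.01 = 12.764 mol.
Step 1 (C:Zn = 1:1): theoretical n(Zn) = 12.764 mol; at 93.96% yield, n(Zn) = 11.993 mol.
Step 2 (Zn:Cu = 1:1): theoretical n(Cu) = 11.993 mol, so theoretical mass = 11.993 × 63.55 = 762.15 g.
At 84.92% yield, actual mass of Cu = 762.15 × 0.8492 = 647.21 g.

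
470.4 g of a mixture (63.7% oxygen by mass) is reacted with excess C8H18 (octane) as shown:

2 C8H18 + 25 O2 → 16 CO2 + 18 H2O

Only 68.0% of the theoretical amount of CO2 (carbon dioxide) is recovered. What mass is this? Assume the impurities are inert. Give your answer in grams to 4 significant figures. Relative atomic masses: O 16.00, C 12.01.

179.3 g

Pure O2 available = 470.4 g × 0.637 = 299.64 g.
M(O2) = 2(16.00) = 32.00 g/mol.
M(CO2) = 12.01 + 2(16.00) = 44.01 g/mol.
n(O2) = 299.64 g / 32.00 g/mol = 9.3639 mol.
From the equation the O2:CO2 mole ratio is 25:16, so n(CO2) = 9.3639 × 16/25 = 5.9929 mol.
Mass of CO2 = 5.9929 mol × 44.01 g/mol = 263.75 g.
Actual mass collected = 263.75 g × 0.680 = 179.35 g.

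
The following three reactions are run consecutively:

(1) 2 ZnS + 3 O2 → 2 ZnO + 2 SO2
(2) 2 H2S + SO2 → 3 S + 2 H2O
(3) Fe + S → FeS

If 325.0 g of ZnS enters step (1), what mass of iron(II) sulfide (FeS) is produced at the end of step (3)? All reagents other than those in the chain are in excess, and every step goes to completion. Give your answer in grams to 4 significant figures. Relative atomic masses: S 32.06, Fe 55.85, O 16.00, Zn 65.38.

M(ZnS) = 65.38 + 32.06 = 97.44 g/mol.
M(FeS) = 55.85 + 32.06 = 87.91 g/mol.
n(ZnS) = 325.0 / 97.44 = 3.3354 mol.
Reaction (1): ZnS→SO2 ratio 2:2 ⇒ n(SO2) = 3.3354 mol.
Reaction (2): SO2→S ratio 1:3 ⇒ n(S) = 10.006 mol.
Reaction (3): S→FeS ratio 1:1 ⇒ n(FeS) = 10.006 mol.
Mass of FeS = 10.006 × 87.91 = 879.64 g.

879.6 g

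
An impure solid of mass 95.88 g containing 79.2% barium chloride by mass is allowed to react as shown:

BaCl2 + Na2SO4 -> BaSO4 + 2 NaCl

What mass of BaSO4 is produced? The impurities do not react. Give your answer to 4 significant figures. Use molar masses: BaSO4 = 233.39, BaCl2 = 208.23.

85.11 g

Mass of pure BaCl2 = 95.88 g × 0.792 = 75.937 g.
n(BaCl2) = 75.937 g / 208.23 g/mol = 0.36468 mol.
From the equation the BaCl2:BaSO4 mole ratio is 1:1, so n(BaSO4) = 0.36468 × 1/1 = 0.36468 mol.
Mass of BaSO4 = 0.36468 mol × 233.39 g/mol = 85.112 g.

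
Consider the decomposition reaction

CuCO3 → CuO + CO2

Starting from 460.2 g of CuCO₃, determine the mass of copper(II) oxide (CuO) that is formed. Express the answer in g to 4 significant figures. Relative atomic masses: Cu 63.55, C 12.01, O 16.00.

296.3 g

M(CuCO3) = 63.55 + 12.01 + 3(16.00) = 123.56 g/mol.
M(CuO) = 63.55 + 16.00 = 79.55 g/mol.
n(CuCO3) = 460.20 g / 123.56 g/mol = 3.7245 mol.
From the equation the CuCO3:CuO mole ratio is 1:1, so n(CuO) = 3.7245 × 1/1 = 3.7245 mol.
Mass of CuO = 3.7245 mol × 79.55 g/mol = 296.28 g.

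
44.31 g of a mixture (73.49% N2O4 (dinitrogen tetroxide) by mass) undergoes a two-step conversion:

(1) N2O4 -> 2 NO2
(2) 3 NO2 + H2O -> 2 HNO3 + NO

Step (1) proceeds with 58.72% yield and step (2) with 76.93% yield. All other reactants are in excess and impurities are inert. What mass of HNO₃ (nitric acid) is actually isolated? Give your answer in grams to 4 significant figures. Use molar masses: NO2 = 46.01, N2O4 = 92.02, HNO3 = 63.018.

13.43 g

Pure N2O4 = 44.31 × 0.7349 = 32.563 g.
n(N2O4) = 32.563 / 92.02 = 0.35387 mol.
Step 1 (N2O4:NO2 = 1:2): theoretical n(NO2) = 0.70775 mol; at 58.72% yield, n(NO2) = 0.41559 mol.
Step 2 (NO2:HNO3 = 3:2): theoretical n(HNO3) = 0.27706 mol, so theoretical mass = 0.27706 × 63.018 = 17.460 g.
At 76.93% yield, actual mass of HNO3 = 17.460 × 0.7693 = 13.432 g.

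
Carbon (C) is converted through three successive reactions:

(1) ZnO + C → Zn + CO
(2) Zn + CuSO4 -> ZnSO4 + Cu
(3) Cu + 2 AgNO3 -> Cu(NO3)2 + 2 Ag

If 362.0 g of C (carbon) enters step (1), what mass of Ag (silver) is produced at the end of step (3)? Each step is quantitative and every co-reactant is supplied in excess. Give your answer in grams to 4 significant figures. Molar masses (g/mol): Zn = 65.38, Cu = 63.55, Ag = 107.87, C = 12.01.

6503 g

n(C) = 362.0 / 12.01 = 30.142 mol.
Reaction (1): C→Zn ratio 1:1 ⇒ n(Zn) = 30.142 mol.
Reaction (2): Zn→Cu ratio 1:1 ⇒ n(Cu) = 30.142 mol.
Reaction (3): Cu→Ag ratio 1:2 ⇒ n(Ag) = 60.283 mol.
Mass of Ag = 60.283 × 107.87 = 6502.7 g.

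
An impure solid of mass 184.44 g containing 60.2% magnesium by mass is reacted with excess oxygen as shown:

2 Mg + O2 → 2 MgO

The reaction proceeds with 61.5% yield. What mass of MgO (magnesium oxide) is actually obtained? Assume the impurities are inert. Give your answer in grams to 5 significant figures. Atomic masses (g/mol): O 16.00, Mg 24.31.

113.23 g

Pure Mg available = 184.44 g × 0.602 = 111.033 g.
M(Mg) = 24.31 g/mol.
M(MgO) = 24.31 + 16.00 = 40.31 g/mol.
n(Mg) = 111.033 g / 24.31 g/mol = 4.56737 mol.
From the equation the Mg:MgO mole ratio is 2:2, so n(MgO) = 4.56737 × 2/2 = 4.56737 mol.
Mass of MgO = 4.56737 mol × 40.31 g/mol = 184.111 g.
Actual mass collected = 184.111 g × 0.615 = 113.228 g.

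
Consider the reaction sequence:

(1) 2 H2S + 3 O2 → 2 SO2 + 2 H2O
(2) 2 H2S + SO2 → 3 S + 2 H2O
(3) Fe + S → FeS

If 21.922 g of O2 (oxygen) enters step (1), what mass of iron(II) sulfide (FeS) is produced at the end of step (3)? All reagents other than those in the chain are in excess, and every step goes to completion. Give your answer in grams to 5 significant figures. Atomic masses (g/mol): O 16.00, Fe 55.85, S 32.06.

120.45 g

M(O2) = 2(16.00) = 32.00 g/mol.
M(FeS) = 55.85 + 32.06 = 87.91 g/mol.
n(O2) = 21.922 / 32.00 = 0.685063 mol.
Reaction (1): O2→SO2 ratio 3:2 ⇒ n(SO2) = 0.456708 mol.
Reaction (2): SO2→S ratio 1:3 ⇒ n(S) = 1.37013 mol.
Reaction (3): S→FeS ratio 1:1 ⇒ n(FeS) = 1.37013 mol.
Mass of FeS = 1.37013 × 87.91 = 120.448 g.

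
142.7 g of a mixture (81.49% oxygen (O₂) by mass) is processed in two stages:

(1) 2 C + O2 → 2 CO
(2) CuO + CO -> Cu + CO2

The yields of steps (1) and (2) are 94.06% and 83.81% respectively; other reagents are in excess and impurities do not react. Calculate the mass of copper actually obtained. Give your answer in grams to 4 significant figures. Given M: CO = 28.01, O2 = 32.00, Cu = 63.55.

364.1 g

Pure O2 = 142.7 × 0.8149 = 116.29 g.
n(O2) = 116.29 / 32.00 = 3.6339 mol.
Step 1 (O2:CO = 1:2): theoretical n(CO) = 7.2679 mol; at 94.06% yield, n(CO) = 6.8362 mol.
Step 2 (CO:Cu = 1:1): theoretical n(Cu) = 6.8362 mol, so theoretical mass = 6.8362 × 63.55 = 434.44 g.
At 83.81% yield, actual mass of Cu = 434.44 × 0.8381 = 364.10 g.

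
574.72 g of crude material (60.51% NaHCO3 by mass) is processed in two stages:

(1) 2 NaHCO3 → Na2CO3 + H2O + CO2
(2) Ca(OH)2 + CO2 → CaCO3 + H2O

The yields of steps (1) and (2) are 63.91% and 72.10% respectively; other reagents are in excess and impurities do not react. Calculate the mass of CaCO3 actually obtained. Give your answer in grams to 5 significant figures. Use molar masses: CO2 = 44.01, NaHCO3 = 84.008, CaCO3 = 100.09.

95.461 g

Pure NaHCO3 = 574.72 × 0.6051 = 347.763 g.
n(NaHCO3) = 347.763 / 84.008 = 4.13964 mol.
Step 1 (NaHCO3:CO2 = 2:1): theoretical n(CO2) = 2.06982 mol; at 63.91% yield, n(CO2) = 1.32282 mol.
Step 2 (CO2:CaCO3 = 1:1): theoretical n(CaCO3) = 1.32282 mol, so theoretical mass = 1.32282 × 100.09 = 132.401 g.
At 72.10% yield, actual mass of CaCO3 = 132.401 × 0.7210 = 95.4614 g.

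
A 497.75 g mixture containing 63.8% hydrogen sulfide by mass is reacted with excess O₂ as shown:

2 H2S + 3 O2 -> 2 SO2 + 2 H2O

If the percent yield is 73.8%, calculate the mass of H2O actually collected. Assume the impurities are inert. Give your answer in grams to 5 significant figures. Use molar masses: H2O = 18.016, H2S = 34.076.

123.91 g

Pure H2S available = 497.75 g × 0.638 = 317.564 g.
n(H2S) = 317.564 g / 34.076 g/mol = 9.31930 mol.
From the equation the H2S:H2O mole ratio is 2:2, so n(H2O) = 9.31930 × 2/2 = 9.31930 mol.
Mass of H2O = 9.31930 mol × 18.016 g/mol = 167.897 g.
Actual mass collected = 167.897 g × 0.738 = 123.908 g.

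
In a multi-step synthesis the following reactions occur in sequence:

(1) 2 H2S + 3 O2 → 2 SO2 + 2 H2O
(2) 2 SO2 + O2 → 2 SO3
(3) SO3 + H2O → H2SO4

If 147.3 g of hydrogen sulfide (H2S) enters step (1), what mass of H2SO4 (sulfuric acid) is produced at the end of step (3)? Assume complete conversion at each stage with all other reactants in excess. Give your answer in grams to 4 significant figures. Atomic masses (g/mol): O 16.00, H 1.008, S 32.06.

M(H2S) = 2(1.008) + 32.06 = 34.076 g/mol.
M(H2SO4) = 2(1.008) + 32.06 + 4(16.00) = 98.076 g/mol.
n(H2S) = 147.3 / 34.076 = 4.3227 mol.
Reaction (1): H2S→SO2 ratio 2:2 ⇒ n(SO2) = 4.3227 mol.
Reaction (2): SO2→SO3 ratio 2:2 ⇒ n(SO3) = 4.3227 mol.
Reaction (3): SO3→H2SO4 ratio 1:1 ⇒ n(H2SO4) = 4.3227 mol.
Mass of H2SO4 = 4.3227 × 98.076 = 423.95 g.

424.0 g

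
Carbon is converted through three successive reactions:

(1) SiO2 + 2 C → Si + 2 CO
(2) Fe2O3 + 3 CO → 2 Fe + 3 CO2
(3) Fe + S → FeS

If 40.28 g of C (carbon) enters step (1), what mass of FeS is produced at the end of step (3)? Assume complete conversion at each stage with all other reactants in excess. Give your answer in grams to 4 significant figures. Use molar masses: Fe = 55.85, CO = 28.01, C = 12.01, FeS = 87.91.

n(C) = 40.28 / 12.01 = 3.3539 mol.
Reaction (1): C→CO ratio 2:2 ⇒ n(CO) = 3.3539 mol.
Reaction (2): CO→Fe ratio 3:2 ⇒ n(Fe) = 2.2359 mol.
Reaction (3): Fe→FeS ratio 1:1 ⇒ n(FeS) = 2.2359 mol.
Mass of FeS = 2.2359 × 87.91 = 196.56 g.

196.6 g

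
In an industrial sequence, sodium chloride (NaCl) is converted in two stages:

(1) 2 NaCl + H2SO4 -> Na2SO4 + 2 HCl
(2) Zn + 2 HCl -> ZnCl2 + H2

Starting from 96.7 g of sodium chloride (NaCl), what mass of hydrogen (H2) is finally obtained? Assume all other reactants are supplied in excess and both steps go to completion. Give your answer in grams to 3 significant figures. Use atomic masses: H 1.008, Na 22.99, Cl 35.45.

M(NaCl) = 22.99 + 35.45 = 58.44 g/mol.
M(H2) = 2(1.008) = 2.016 g/mol.
n(NaCl) = 96.70 / 58.44 = 1.655 mol.
Step 1 gives a 2:2 ratio of NaCl to HCl, so n(HCl) = 1.655 mol.
In step 2 the HCl:H2 ratio is 2:1, so n(H2) = 0.8273 mol.
Mass of H2 = 0.8273 × 2.016 = 1.668 g.

1.67 g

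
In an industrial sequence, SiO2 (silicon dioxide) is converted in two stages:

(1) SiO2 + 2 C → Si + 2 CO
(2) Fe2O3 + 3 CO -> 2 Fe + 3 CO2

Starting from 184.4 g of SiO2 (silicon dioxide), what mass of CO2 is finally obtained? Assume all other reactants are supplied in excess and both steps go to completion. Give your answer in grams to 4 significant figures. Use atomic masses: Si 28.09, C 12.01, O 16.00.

270.1 g

M(SiO2) = 28.09 + 2(16.00) = 60.09 g/mol.
M(CO2) = 12.01 + 2(16.00) = 44.01 g/mol.
n(SiO2) = 184.40 / 60.09 = 3.0687 mol.
Step 1 gives a 1:2 ratio of SiO2 to CO, so n(CO) = 6.1375 mol.
In step 2 the CO:CO2 ratio is 3:3, so n(CO2) = 6.1375 mol.
Mass of CO2 = 6.1375 × 44.01 = 270.11 g.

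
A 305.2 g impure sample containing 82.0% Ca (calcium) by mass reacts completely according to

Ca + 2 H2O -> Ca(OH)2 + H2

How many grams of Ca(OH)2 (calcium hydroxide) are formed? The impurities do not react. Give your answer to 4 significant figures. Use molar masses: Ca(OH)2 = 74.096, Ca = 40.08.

Mass of pure Ca = 305.2 g × 0.820 = 250.26 g.
n(Ca) = 250.26 g / 40.08 g/mol = 6.2441 mol.
From the equation the Ca:Ca(OH)2 mole ratio is 1:1, so n(Ca(OH)2) = 6.2441 × 1/1 = 6.2441 mol.
Mass of Ca(OH)2 = 6.2441 mol × 74.096 g/mol = 462.66 g.

462.7 g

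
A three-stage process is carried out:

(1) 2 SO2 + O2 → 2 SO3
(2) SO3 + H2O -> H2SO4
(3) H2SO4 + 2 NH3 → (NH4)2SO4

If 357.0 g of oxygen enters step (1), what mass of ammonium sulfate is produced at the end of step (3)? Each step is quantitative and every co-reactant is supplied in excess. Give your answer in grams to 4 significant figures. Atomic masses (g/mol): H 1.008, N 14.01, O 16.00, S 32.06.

2948 g

M(O2) = 2(16.00) = 32.00 g/mol.
M((NH4)2SO4) = 2(14.01) + 8(1.008) + 32.06 + 4(16.00) = 132.144 g/mol.
n(O2) = 357.0 / 32.00 = 11.156 mol.
Reaction (1): O2→SO3 ratio 1:2 ⇒ n(SO3) = 22.312 mol.
Reaction (2): SO3→H2SO4 ratio 1:1 ⇒ n(H2SO4) = 22.312 mol.
Reaction (3): H2SO4→(NH4)2SO4 ratio 1:1 ⇒ n((NH4)2SO4) = 22.312 mol.
Mass of (NH4)2SO4 = 22.312 × 132.144 = 2948.5 g.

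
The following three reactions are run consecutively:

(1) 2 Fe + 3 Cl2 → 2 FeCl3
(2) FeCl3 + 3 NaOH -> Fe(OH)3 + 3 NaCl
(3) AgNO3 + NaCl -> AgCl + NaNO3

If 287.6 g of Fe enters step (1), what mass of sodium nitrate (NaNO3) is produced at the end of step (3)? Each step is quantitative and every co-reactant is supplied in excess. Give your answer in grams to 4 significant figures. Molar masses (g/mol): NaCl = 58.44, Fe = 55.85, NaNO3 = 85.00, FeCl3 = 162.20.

n(Fe) = 287.6 / 55.85 = 5.1495 mol.
Reaction (1): Fe→FeCl3 ratio 2:2 ⇒ n(FeCl3) = 5.1495 mol.
Reaction (2): FeCl3→NaCl ratio 1:3 ⇒ n(NaCl) = 15.449 mol.
Reaction (3): NaCl→NaNO3 ratio 1:1 ⇒ n(NaNO3) = 15.449 mol.
Mass of NaNO3 = 15.449 × 85.00 = 1313.1 g.

1313 g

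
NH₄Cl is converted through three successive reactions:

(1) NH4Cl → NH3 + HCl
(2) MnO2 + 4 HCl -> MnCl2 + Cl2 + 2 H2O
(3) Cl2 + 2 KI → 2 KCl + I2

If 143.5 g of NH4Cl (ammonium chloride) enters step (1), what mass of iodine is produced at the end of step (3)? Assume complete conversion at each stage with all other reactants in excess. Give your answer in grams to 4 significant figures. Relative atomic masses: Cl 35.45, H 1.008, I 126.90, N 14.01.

170.2 g

M(NH4Cl) = 14.01 + 4(1.008) + 35.45 = 53.492 g/mol.
M(I2) = 2(126.90) = 253.80 g/mol.
n(NH4Cl) = 143.5 / 53.492 = 2.6826 mol.
Reaction (1): NH4Cl→HCl ratio 1:1 ⇒ n(HCl) = 2.6826 mol.
Reaction (2): HCl→Cl2 ratio 4:1 ⇒ n(Cl2) = 0.67066 mol.
Reaction (3): Cl2→I2 ratio 1:1 ⇒ n(I2) = 0.67066 mol.
Mass of I2 = 0.67066 × 253.80 = 170.21 g.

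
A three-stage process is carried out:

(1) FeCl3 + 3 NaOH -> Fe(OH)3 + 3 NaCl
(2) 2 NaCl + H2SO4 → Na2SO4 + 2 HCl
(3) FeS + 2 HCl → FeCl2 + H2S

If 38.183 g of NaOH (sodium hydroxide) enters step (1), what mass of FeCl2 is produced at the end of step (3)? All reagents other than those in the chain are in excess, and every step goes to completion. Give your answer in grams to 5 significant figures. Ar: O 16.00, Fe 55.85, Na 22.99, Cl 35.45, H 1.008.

M(NaOH) = 22.99 + 16.00 + 1.008 = 39.998 g/mol.
M(FeCl2) = 55.85 + 2(35.45) = 126.75 g/mol.
n(NaOH) = 38.183 / 39.998 = 0.954623 mol.
Reaction (1): NaOH→NaCl ratio 3:3 ⇒ n(NaCl) = 0.954623 mol.
Reaction (2): NaCl→HCl ratio 2:2 ⇒ n(HCl) = 0.954623 mol.
Reaction (3): HCl→FeCl2 ratio 2:1 ⇒ n(FeCl2) = 0.477311 mol.
Mass of FeCl2 = 0.477311 × 126.75 = 60.4992 g.

60.499 g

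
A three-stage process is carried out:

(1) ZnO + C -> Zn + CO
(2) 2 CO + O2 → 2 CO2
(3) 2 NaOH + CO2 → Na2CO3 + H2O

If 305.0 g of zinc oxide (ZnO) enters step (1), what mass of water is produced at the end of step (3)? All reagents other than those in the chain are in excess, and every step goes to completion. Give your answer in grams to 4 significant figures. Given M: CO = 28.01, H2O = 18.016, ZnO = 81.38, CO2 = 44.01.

67.52 g

n(ZnO) = 305.0 / 81.38 = 3.7478 mol.
Reaction (1): ZnO→CO ratio 1:1 ⇒ n(CO) = 3.7478 mol.
Reaction (2): CO→CO2 ratio 2:2 ⇒ n(CO2) = 3.7478 mol.
Reaction (3): CO2→H2O ratio 1:1 ⇒ n(H2O) = 3.7478 mol.
Mass of H2O = 3.7478 × 18.016 = 67.521 g.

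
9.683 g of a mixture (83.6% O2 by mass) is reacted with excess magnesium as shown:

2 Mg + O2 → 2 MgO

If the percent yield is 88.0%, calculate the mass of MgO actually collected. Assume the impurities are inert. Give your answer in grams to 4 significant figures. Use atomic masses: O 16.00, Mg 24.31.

Pure O2 available = 9.683 g × 0.836 = 8.0950 g.
M(O2) = 2(16.00) = 32.00 g/mol.
M(MgO) = 24.31 + 16.00 = 40.31 g/mol.
n(O2) = 8.0950 g / 32.00 g/mol = 0.25297 mol.
From the equation the O2:MgO mole ratio is 1:2, so n(MgO) = 0.25297 × 2/1 = 0.50594 mol.
Mass of MgO = 0.50594 mol × 40.31 g/mol = 20.394 g.
Actual mass collected = 20.394 g × 0.880 = 17.947 g.

17.95 g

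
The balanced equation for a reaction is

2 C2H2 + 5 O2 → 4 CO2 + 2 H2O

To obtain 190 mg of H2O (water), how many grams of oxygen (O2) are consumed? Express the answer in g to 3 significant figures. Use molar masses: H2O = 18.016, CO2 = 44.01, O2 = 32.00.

Convert: 190 mg = 0.1900 g.
n(H2O) = 0.1900 g / 18.016 g/mol = 0.01055 mol.
From the equation the H2O:O2 mole ratio is 2:5, so n(O2) = 0.01055 × 5/2 = 0.02637 mol.
Mass of O2 = 0.02637 mol × 32.00 g/mol = 0.8437 g.

0.844 g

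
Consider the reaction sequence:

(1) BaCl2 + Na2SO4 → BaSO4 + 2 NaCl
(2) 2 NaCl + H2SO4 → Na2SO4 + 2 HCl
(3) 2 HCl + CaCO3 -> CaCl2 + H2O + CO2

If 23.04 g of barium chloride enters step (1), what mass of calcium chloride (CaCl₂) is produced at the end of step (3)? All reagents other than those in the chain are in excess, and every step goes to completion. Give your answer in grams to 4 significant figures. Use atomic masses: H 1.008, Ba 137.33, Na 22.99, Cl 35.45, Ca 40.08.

12.28 g

M(BaCl2) = 137.33 + 2(35.45) = 208.23 g/mol.
M(CaCl2) = 40.08 + 2(35.45) = 110.98 g/mol.
n(BaCl2) = 23.04 / 208.23 = 0.11065 mol.
Reaction (1): BaCl2→NaCl ratio 1:2 ⇒ n(NaCl) = 0.22129 mol.
Reaction (2): NaCl→HCl ratio 2:2 ⇒ n(HCl) = 0.22129 mol.
Reaction (3): HCl→CaCl2 ratio 2:1 ⇒ n(CaCl2) = 0.11065 mol.
Mass of CaCl2 = 0.11065 × 110.98 = 12.280 g.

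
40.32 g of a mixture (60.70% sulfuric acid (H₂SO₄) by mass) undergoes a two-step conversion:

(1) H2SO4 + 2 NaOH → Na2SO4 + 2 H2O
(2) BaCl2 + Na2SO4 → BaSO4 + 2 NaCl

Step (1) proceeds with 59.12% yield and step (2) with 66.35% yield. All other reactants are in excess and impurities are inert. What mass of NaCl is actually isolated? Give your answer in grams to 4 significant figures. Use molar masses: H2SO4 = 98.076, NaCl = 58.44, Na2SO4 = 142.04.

11.44 g

Pure H2SO4 = 40.32 × 0.6070 = 24.474 g.
n(H2SO4) = 24.474 / 98.076 = 0.24954 mol.
Step 1 (H2SO4:Na2SO4 = 1:1): theoretical n(Na2SO4) = 0.24954 mol; at 59.12% yield, n(Na2SO4) = 0.14753 mol.
Step 2 (Na2SO4:NaCl = 1:2): theoretical n(NaCl) = 0.29506 mol, so theoretical mass = 0.29506 × 58.44 = 17.243 g.
At 66.35% yield, actual mass of NaCl = 17.243 × 0.6635 = 11.441 g.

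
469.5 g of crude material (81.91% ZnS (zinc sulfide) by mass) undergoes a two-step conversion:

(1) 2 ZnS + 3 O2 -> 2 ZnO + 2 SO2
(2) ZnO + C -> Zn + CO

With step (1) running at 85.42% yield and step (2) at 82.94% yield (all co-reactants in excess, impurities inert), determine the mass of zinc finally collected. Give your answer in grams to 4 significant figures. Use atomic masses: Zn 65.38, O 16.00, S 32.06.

182.8 g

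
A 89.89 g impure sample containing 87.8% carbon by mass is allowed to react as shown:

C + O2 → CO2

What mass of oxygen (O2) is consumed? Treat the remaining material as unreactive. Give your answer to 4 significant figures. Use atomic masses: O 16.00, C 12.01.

Mass of pure C = 89.89 g × 0.878 = 78.923 g.
M(C) = 12.01 g/mol.
M(O2) = 2(16.00) = 32.00 g/mol.
n(C) = 78.923 g / 12.01 g/mol = 6.5715 mol.
From the equation the C:O2 mole ratio is 1:1, so n(O2) = 6.5715 × 1/1 = 6.5715 mol.
Mass of O2 = 6.5715 mol × 32.00 g/mol = 210.29 g.

210.3 g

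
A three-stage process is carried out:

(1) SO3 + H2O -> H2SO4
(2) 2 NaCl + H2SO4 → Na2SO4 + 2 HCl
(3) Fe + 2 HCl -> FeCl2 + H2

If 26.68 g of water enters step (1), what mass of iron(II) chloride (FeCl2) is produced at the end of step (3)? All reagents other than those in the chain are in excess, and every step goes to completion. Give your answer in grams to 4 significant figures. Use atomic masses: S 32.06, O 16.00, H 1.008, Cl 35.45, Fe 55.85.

187.7 g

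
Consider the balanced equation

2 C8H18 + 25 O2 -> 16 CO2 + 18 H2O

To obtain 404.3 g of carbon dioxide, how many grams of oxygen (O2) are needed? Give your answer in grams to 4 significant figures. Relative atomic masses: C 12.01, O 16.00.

459.3 g

M(CO2) = 12.01 + 2(16.00) = 44.01 g/mol.
M(O2) = 2(16.00) = 32.00 g/mol.
n(CO2) = 404.30 g / 44.01 g/mol = 9.1865 mol.
From the equation the CO2:O2 mole ratio is 16:25, so n(O2) = 9.1865 × 25/16 = 14.354 mol.
Mass of O2 = 14.354 mol × 32.00 g/mol = 459.33 g.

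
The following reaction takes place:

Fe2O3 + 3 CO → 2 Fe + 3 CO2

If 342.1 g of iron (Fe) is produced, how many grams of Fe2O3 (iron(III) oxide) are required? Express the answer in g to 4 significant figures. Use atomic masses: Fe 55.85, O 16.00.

489.1 g

M(Fe) = 55.85 g/mol.
M(Fe2O3) = 2(55.85) + 3(16.00) = 159.70 g/mol.
n(Fe) = 342.10 g / 55.85 g/mol = 6.1253 mol.
From the equation the Fe:Fe2O3 mole ratio is 2:1, so n(Fe2O3) = 6.1253 × 1/2 = 3.0627 mol.
Mass of Fe2O3 = 3.0627 mol × 159.70 g/mol = 489.11 g.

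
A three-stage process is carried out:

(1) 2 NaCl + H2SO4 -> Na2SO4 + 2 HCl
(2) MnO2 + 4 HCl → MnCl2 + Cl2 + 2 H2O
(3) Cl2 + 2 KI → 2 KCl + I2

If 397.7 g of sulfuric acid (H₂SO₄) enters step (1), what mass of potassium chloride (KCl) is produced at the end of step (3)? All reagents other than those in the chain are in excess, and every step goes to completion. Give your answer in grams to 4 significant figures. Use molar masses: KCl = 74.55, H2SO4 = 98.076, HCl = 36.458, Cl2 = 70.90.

302.3 g

n(H2SO4) = 397.7 / 98.076 = 4.0550 mol.
Reaction (1): H2SO4→HCl ratio 1:2 ⇒ n(HCl) = 8.1100 mol.
Reaction (2): HCl→Cl2 ratio 4:1 ⇒ n(Cl2) = 2.0275 mol.
Reaction (3): Cl2→KCl ratio 1:2 ⇒ n(KCl) = 4.0550 mol.
Mass of KCl = 4.0550 × 74.55 = 302.30 g.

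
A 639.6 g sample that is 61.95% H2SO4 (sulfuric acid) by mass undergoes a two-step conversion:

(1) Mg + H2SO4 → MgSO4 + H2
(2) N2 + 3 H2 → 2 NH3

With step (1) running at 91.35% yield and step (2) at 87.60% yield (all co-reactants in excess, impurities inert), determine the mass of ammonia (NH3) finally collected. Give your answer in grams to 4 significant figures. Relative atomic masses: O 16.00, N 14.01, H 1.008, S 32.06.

Pure H2SO4 = 639.6 × 0.6195 = 396.23 g.
M(H2SO4) = 2(1.008) + 32.06 + 4(16.00) = 98.076 g/mol.
M(NH3) = 14.01 + 3(1.008) = 17.034 g/mol.
n(H2SO4) = 396.23 / 98.076 = 4.0401 mol.
Step 1 (H2SO4:H2 = 1:1): theoretical n(H2) = 4.0401 mol; at 91.35% yield, n(H2) = 3.6906 mol.
Step 2 (H2:NH3 = 3:2): theoretical n(NH3) = 2.4604 mol, so theoretical mass = 2.4604 × 17.034 = 41.910 g.
At 87.60% yield, actual mass of NH3 = 41.910 × 0.8760 = 36.713 g.

36.71 g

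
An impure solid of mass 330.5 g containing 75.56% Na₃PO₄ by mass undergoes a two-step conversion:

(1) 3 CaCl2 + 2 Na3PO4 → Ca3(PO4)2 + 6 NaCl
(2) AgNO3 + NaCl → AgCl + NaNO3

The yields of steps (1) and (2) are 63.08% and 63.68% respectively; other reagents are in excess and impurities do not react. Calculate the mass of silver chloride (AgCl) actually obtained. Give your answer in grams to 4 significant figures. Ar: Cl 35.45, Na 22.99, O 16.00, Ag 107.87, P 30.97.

Pure Na3PO4 = 330.5 × 0.7556 = 249.73 g.
M(Na3PO4) = 3(22.99) + 30.97 + 4(16.00) = 163.94 g/mol.
M(AgCl) = 107.87 + 35.45 = 143.32 g/mol.
n(Na3PO4) = 249.73 / 163.94 = 1.5233 mol.
Step 1 (Na3PO4:NaCl = 2:6): theoretical n(NaCl) = 4.5698 mol; at 63.08% yield, n(NaCl) = 2.8826 mol.
Step 2 (NaCl:AgCl = 1:1): theoretical n(AgCl) = 2.8826 mol, so theoretical mass = 2.8826 × 143.32 = 413.14 g.
At 63.68% yield, actual mass of AgCl = 413.14 × 0.6368 = 263.09 g.

263.1 g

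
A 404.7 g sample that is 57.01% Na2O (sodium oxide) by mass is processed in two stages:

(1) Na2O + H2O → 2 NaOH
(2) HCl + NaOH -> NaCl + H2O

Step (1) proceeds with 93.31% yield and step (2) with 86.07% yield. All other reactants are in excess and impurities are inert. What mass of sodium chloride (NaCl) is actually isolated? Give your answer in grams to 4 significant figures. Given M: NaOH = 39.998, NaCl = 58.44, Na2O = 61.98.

Pure Na2O = 404.7 × 0.5701 = 230.72 g.
n(Na2O) = 230.72 / 61.98 = 3.7225 mol.
Step 1 (Na2O:NaOH = 1:2): theoretical n(NaOH) = 7.4450 mol; at 93.31% yield, n(NaOH) = 6.9469 mol.
Step 2 (NaOH:NaCl = 1:1): theoretical n(NaCl) = 6.9469 mol, so theoretical mass = 6.9469 × 58.44 = 405.98 g.
At 86.07% yield, actual mass of NaCl = 405.98 × 0.8607 = 349.42 g.

349.4 g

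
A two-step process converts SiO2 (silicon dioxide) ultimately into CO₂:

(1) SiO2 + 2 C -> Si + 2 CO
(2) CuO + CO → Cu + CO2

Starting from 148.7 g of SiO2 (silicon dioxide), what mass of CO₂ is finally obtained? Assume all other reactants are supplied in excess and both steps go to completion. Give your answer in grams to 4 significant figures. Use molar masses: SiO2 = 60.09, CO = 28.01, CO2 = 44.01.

n(SiO2) = 148.70 / 60.09 = 2.4746 mol.
Step 1 gives a 1:2 ratio of SiO2 to CO, so n(CO) = 4.9492 mol.
In step 2 the CO:CO2 ratio is 1:1, so n(CO2) = 4.9492 mol.
Mass of CO2 = 4.9492 × 44.01 = 217.82 g.

217.8 g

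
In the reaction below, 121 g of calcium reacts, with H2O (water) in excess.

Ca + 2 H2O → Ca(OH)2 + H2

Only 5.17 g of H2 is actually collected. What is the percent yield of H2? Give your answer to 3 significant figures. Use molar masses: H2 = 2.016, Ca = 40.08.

n(Ca) = 121.0 g / 40.08 g/mol = 3.019 mol.
From the equation the Ca:H2 mole ratio is 1:1, so n(H2) = 3.019 × 1/1 = 3.019 mol.
Mass of H2 = 3.019 mol × 2.016 g/mol = 6.086 g.
This is the theoretical yield. Percent yield = 5.17 g / 6.086 g × 100% = 84.95%.

84.9 %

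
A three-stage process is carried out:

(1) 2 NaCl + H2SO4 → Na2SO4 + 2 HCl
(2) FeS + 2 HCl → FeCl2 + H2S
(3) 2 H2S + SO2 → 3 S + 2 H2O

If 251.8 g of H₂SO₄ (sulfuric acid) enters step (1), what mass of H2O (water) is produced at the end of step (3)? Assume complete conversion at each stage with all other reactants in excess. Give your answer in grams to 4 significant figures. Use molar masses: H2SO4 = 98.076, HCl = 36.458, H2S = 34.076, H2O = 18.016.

46.25 g

n(H2SO4) = 251.8 / 98.076 = 2.5674 mol.
Reaction (1): H2SO4→HCl ratio 1:2 ⇒ n(HCl) = 5.1348 mol.
Reaction (2): HCl→H2S ratio 2:1 ⇒ n(H2S) = 2.5674 mol.
Reaction (3): H2S→H2O ratio 2:2 ⇒ n(H2O) = 2.5674 mol.
Mass of H2O = 2.5674 × 18.016 = 46.254 g.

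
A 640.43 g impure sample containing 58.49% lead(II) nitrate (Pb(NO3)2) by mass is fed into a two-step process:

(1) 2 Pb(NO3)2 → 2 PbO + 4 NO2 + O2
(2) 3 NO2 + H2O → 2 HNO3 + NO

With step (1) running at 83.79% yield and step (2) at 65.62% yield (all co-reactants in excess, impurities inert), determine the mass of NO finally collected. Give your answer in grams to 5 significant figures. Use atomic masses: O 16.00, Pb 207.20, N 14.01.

Pure Pb(NO3)2 = 640.43 × 0.5849 = 374.588 g.
M(Pb(NO3)2) = 207.20 + 2(14.01) + 6(16.00) = 331.22 g/mol.
M(NO) = 14.01 + 16.00 = 30.01 g/mol.
n(Pb(NO3)2) = 374.588 / 331.22 = 1.13093 mol.
Step 1 (Pb(NO3)2:NO2 = 2:4): theoretical n(NO2) = 2.26187 mol; at 83.79% yield, n(NO2) = 1.89522 mol.
Step 2 (NO2:NO = 3:1): theoretical n(NO) = 0.631739 mol, so theoretical mass = 0.631739 × 30.01 = 18.9585 g.
At 65.62% yield, actual mass of NO = 18.9585 × 0.6562 = 12.4406 g.

12.441 g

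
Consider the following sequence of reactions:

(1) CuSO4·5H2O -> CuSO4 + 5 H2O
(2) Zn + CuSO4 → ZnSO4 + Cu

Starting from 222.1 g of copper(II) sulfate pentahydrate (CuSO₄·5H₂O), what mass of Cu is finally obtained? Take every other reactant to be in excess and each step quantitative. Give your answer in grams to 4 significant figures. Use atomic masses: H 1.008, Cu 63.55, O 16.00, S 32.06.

56.53 g

M(CuSO4·5H2O) = 63.55 + 32.06 + 9(16.00) + 10(1.008) = 249.69 g/mol.
M(Cu) = 63.55 g/mol.
n(CuSO4·5H2O) = 222.10 / 249.69 = 0.88950 mol.
Step 1 gives a 1:1 ratio of CuSO4·5H2O to CuSO4, so n(CuSO4) = 0.88950 mol.
In step 2 the CuSO4:Cu ratio is 1:1, so n(Cu) = 0.88950 mol.
Mass of Cu = 0.88950 × 63.55 = 56.528 g.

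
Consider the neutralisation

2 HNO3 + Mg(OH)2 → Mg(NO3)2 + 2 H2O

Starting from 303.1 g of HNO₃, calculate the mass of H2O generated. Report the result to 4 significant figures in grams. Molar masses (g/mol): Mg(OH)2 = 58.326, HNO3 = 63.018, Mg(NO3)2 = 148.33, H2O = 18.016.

86.65 g

n(HNO3) = 303.10 g / 63.018 g/mol = 4.8097 mol.
From the equation the HNO3:H2O mole ratio is 2:2, so n(H2O) = 4.8097 × 2/2 = 4.8097 mol.
Mass of H2O = 4.8097 mol × 18.016 g/mol = 86.652 g.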